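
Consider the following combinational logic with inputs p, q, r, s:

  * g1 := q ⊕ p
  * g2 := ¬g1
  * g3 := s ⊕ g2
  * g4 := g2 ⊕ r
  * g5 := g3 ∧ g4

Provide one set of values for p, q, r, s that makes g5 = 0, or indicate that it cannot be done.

p=0 q=0 r=1 s=1

Check with p=0 q=0 r=1 s=1:
g1 = q ⊕ p = 0 ⊕ 0 = 0
g2 = ¬g1 = ¬0 = 1
g3 = s ⊕ g2 = 1 ⊕ 1 = 0
g4 = g2 ⊕ r = 1 ⊕ 1 = 0
g5 = g3 ∧ g4 = 0 ∧ 0 = 0
So g5 = 0 as required.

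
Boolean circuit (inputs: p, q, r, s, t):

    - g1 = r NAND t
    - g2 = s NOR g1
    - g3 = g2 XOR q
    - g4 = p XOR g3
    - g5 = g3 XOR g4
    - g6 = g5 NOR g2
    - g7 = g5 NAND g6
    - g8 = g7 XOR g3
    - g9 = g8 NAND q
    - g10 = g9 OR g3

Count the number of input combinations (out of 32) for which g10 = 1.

30

g10 = g9 OR g3 must be 1, so at least one of g9, g3 is 1.
Enumerating the 32 input combinations, 30 give g10 = 1 and 2 give g10 = 0.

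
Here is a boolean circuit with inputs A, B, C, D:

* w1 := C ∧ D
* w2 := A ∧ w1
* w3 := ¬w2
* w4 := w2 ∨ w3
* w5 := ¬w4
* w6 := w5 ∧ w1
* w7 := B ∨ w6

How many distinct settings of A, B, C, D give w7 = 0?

8

w7 = B ∨ w6 must be 0, so both B = 0 and w6 = 0.
Enumerating the 16 input combinations, 8 give w7 = 0 and 8 give w7 = 1.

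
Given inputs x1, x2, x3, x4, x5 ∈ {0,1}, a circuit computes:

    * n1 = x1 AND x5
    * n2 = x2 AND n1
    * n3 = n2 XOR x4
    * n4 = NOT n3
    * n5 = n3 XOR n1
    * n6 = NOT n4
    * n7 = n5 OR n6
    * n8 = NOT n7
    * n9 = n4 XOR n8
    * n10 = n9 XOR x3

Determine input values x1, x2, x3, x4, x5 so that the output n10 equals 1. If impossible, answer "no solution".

x1=0, x2=0, x3=1, x4=0, x5=1

n10 = n9 XOR x3 must be 1, so n9 and x3 differ.
Check with x1=0, x2=0, x3=1, x4=0, x5=1:
n1 = x1 AND x5 = 0 AND 1 = 0
n2 = x2 AND n1 = 0 AND 0 = 0
n3 = n2 XOR x4 = 0 XOR 0 = 0
n4 = NOT n3 = NOT 0 = 1
n5 = n3 XOR n1 = 0 XOR 0 = 0
n6 = NOT n4 = NOT 1 = 0
n7 = n5 OR n6 = 0 OR 0 = 0
n8 = NOT n7 = NOT 0 = 1
n9 = n4 XOR n8 = 1 XOR 1 = 0
n10 = n9 XOR x3 = 0 XOR 1 = 1
So n10 = 1 as required.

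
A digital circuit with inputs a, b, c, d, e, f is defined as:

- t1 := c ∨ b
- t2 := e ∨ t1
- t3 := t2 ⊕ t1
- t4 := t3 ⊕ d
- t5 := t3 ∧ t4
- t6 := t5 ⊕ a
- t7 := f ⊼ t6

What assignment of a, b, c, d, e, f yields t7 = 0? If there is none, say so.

a=1, b=1, c=0, d=1, e=1, f=1

Check with a=1, b=1, c=0, d=1, e=1, f=1:
t1 = c ∨ b = 0 ∨ 1 = 1
t2 = e ∨ t1 = 1 ∨ 1 = 1
t3 = t2 ⊕ t1 = 1 ⊕ 1 = 0
t4 = t3 ⊕ d = 0 ⊕ 1 = 1
t5 = t3 ∧ t4 = 0 ∧ 1 = 0
t6 = t5 ⊕ a = 0 ⊕ 1 = 1
t7 = f ⊼ t6 = 1 ⊼ 1 = 0
So t7 = 0 as required.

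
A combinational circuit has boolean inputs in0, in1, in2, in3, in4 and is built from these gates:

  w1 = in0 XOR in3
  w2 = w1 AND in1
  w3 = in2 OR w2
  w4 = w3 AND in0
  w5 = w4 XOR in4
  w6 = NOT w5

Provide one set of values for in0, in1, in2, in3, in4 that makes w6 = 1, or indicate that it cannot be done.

w6 = NOT w5 must be 1, so w5 = 0.
w5 = w4 XOR in4 must be 0, so w4 and in4 are equal.
Check with in0=1 in1=1 in2=1 in3=0 in4=1:
w1 = in0 XOR in3 = 1 XOR 0 = 1
w2 = w1 AND in1 = 1 AND 1 = 1
w3 = in2 OR w2 = 1 OR 1 = 1
w4 = w3 AND in0 = 1 AND 1 = 1
w5 = w4 XOR in4 = 1 XOR 1 = 0
w6 = NOT w5 = NOT 0 = 1
So w6 = 1 as required.

in0=1 in1=1 in2=1 in3=0 in4=1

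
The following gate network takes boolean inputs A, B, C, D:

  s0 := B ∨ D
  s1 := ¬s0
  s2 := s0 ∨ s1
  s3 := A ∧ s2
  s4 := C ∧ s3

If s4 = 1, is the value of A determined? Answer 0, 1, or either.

1

s4 = C ∧ s3 must be 1, so both C = 1 and s3 = 1.
Every assignment with s4 = 1 has A = 1; there are 4 such assignment(s).
  A=1, B=0, C=1, D=0
  A=1, B=0, C=1, D=1
  A=1, B=1, C=1, D=0
  A=1, B=1, C=1, D=1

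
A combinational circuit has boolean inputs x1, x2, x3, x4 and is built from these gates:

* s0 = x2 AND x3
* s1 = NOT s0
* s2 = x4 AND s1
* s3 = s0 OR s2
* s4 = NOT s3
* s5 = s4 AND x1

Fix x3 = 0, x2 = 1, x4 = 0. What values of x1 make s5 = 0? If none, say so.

Check with x3 = 0, x2 = 1, x4 = 0 and x1=0:
s0 = x2 AND x3 = 1 AND 0 = 0
s1 = NOT s0 = NOT 0 = 1
s2 = x4 AND s1 = 0 AND 1 = 0
s3 = s0 OR s2 = 0 OR 0 = 0
s4 = NOT s3 = NOT 0 = 1
s5 = s4 AND x1 = 1 AND 0 = 0
So s5 = 0.

x1=0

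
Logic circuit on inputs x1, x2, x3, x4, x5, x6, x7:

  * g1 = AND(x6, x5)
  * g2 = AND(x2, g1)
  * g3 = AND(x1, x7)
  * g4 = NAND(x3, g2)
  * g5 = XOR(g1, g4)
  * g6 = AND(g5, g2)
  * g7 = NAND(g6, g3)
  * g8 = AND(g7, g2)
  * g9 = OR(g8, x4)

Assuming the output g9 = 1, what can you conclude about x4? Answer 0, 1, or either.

either

Both values of x4 occur among assignments with g9 = 1:
  x4=0: x1=0, x2=1, x3=0, x4=0, x5=1, x6=1, x7=0
  x4=1: x1=0, x2=0, x3=0, x4=1, x5=0, x6=0, x7=0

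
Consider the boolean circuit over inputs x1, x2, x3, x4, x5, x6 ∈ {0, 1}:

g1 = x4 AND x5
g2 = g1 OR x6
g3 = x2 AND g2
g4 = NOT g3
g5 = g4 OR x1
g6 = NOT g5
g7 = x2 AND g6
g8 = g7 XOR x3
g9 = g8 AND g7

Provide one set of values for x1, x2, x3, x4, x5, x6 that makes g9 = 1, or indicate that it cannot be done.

x1=0 x2=1 x3=0 x4=0 x5=1 x6=1

g9 = g8 AND g7 must be 1, so both g8 = 1 and g7 = 1.
g8 = g7 XOR x3 must be 1, so g7 and x3 differ.
g7 = x2 AND g6 must be 1, so both x2 = 1 and g6 = 1.
Check with x1=0 x2=1 x3=0 x4=0 x5=1 x6=1:
g1 = x4 AND x5 = 0 AND 1 = 0
g2 = g1 OR x6 = 0 OR 1 = 1
g3 = x2 AND g2 = 1 AND 1 = 1
g4 = NOT g3 = NOT 1 = 0
g5 = g4 OR x1 = 0 OR 0 = 0
g6 = NOT g5 = NOT 0 = 1
g7 = x2 AND g6 = 1 AND 1 = 1
g8 = g7 XOR x3 = 1 XOR 0 = 1
g9 = g8 AND g7 = 1 AND 1 = 1
So g9 = 1 as required.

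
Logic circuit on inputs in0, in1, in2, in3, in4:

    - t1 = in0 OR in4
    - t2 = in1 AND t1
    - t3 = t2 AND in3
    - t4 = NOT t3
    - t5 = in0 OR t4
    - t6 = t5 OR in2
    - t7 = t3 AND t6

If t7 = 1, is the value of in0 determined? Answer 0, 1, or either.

Both values of in0 occur among assignments with t7 = 1:
  in0=0: in0=0, in1=1, in2=1, in3=1, in4=1
  in0=1: in0=1, in1=1, in2=0, in3=1, in4=0

either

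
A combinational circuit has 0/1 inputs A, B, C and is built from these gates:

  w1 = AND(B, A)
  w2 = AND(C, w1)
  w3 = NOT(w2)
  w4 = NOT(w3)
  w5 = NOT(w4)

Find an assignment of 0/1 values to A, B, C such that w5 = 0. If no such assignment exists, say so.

w5 = NOT(w4) must be 0, so w4 = 1.
w4 = NOT(w3) must be 1, so w3 = 0.
Check with A=1 B=1 C=1:
w1 = AND(B, A) = AND(1, 1) = 1
w2 = AND(C, w1) = AND(1, 1) = 1
w3 = NOT(w2) = NOT 1 = 0
w4 = NOT(w3) = NOT 0 = 1
w5 = NOT(w4) = NOT 1 = 0
So w5 = 0 as required.

A=1 B=1 C=1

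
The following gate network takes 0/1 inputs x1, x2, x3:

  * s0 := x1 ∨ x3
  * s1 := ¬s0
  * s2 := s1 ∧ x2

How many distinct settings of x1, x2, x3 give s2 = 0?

s2 = s1 ∧ x2 must be 0, so at least one of s1, x2 is 0.
Enumerating the 8 input combinations, 7 give s2 = 0 and 1 give s2 = 1.

7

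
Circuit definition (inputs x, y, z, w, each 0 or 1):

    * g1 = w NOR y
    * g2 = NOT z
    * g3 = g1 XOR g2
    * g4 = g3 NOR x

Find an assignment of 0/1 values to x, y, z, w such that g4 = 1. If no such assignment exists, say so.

x=0, y=1, z=1, w=0

g4 = g3 NOR x must be 1, so both g3 = 0 and x = 0.
g3 = g1 XOR g2 must be 0, so g1 and g2 are equal.
Check with x=0, y=1, z=1, w=0:
g1 = w NOR y = 0 NOR 1 = 0
g2 = NOT z = NOT 1 = 0
g3 = g1 XOR g2 = 0 XOR 0 = 0
g4 = g3 NOR x = 0 NOR 0 = 1
So g4 = 1 as required.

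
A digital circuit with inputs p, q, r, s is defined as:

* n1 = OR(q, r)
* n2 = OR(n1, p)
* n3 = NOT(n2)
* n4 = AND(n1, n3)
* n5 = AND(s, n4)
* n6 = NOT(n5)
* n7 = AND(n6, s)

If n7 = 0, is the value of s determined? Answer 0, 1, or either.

0

n7 = AND(n6, s) must be 0, so at least one of n6, s is 0.
Every assignment with n7 = 0 has s = 0; there are 8 such assignment(s).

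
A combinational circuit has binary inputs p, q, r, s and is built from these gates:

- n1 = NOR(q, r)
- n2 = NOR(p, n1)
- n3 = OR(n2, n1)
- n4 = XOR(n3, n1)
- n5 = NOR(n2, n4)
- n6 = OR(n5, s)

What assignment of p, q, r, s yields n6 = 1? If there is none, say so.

Check with p=1 q=0 r=0 s=0:
n1 = NOR(q, r) = NOR(0, 0) = 1
n2 = NOR(p, n1) = NOR(1, 1) = 0
n3 = OR(n2, n1) = OR(0, 1) = 1
n4 = XOR(n3, n1) = XOR(1, 1) = 0
n5 = NOR(n2, n4) = NOR(0, 0) = 1
n6 = OR(n5, s) = OR(1, 0) = 1
So n6 = 1 as required.

p=1 q=0 r=0 s=0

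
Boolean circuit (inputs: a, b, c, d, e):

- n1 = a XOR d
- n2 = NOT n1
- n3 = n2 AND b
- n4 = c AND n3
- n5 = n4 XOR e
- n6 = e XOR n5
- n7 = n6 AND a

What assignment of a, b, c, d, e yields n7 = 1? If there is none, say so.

a=1 b=1 c=1 d=1 e=0

Check with a=1 b=1 c=1 d=1 e=0:
n1 = a XOR d = 1 XOR 1 = 0
n2 = NOT n1 = NOT 0 = 1
n3 = n2 AND b = 1 AND 1 = 1
n4 = c AND n3 = 1 AND 1 = 1
n5 = n4 XOR e = 1 XOR 0 = 1
n6 = e XOR n5 = 0 XOR 1 = 1
n7 = n6 AND a = 1 AND 1 = 1
So n7 = 1 as required.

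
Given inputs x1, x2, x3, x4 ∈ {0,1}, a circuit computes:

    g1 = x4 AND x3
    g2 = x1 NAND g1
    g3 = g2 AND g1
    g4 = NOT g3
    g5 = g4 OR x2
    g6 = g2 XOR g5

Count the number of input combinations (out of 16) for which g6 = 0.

g6 = g2 XOR g5 must be 0, so g2 and g5 are equal.
Enumerating the 16 input combinations, 13 give g6 = 0 and 3 give g6 = 1.

13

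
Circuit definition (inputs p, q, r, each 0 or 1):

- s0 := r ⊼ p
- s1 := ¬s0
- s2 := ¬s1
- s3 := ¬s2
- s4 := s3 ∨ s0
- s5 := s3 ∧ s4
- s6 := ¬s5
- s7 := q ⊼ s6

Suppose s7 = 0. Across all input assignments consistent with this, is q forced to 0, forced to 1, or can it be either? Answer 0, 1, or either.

s7 = q ⊼ s6 must be 0, so both q = 1 and s6 = 1.
Every assignment with s7 = 0 has q = 1; there are 3 such assignment(s).
  p=0, q=1, r=0
  p=0, q=1, r=1
  p=1, q=1, r=0

1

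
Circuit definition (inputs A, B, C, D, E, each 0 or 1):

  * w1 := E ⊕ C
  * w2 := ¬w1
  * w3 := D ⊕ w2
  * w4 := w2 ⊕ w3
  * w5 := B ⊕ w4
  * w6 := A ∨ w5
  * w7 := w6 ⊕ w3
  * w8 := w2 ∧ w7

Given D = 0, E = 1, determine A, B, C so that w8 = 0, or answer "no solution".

A=0, B=1, C=0

Check with D = 0, E = 1 and A=0, B=1, C=0:
w1 = E ⊕ C = 1 ⊕ 0 = 1
w2 = ¬w1 = ¬1 = 0
w3 = D ⊕ w2 = 0 ⊕ 0 = 0
w4 = w2 ⊕ w3 = 0 ⊕ 0 = 0
w5 = B ⊕ w4 = 1 ⊕ 0 = 1
w6 = A ∨ w5 = 0 ∨ 1 = 1
w7 = w6 ⊕ w3 = 1 ⊕ 0 = 1
w8 = w2 ∧ w7 = 0 ∧ 1 = 0
So w8 = 0.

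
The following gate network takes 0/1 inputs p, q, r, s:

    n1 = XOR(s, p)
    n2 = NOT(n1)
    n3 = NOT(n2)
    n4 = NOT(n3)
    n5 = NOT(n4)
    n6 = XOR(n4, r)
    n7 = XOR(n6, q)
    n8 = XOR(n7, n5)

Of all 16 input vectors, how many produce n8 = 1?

n8 = XOR(n7, n5) must be 1, so n7 and n5 differ.
Enumerating the 16 input combinations, 8 give n8 = 1 and 8 give n8 = 0.

8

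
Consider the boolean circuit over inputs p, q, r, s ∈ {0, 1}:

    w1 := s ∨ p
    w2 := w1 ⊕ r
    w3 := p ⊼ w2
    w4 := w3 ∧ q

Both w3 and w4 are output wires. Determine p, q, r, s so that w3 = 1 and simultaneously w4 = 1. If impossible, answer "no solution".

Check with p=0, q=1, r=0, s=0:
w1 = s ∨ p = 0 ∨ 0 = 0
w2 = w1 ⊕ r = 0 ⊕ 0 = 0
w3 = p ⊼ w2 = 0 ⊼ 0 = 1
w4 = w3 ∧ q = 1 ∧ 1 = 1
So w3 = 1 and w4 = 1.

p=0, q=1, r=0, s=0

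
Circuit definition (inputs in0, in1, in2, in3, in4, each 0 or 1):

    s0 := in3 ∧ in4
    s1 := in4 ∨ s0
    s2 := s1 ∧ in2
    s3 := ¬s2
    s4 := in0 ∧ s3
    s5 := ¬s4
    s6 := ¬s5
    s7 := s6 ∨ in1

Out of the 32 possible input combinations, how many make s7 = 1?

22

s7 = s6 ∨ in1 must be 1, so at least one of s6, in1 is 1.
Enumerating the 32 input combinations, 22 give s7 = 1 and 10 give s7 = 0.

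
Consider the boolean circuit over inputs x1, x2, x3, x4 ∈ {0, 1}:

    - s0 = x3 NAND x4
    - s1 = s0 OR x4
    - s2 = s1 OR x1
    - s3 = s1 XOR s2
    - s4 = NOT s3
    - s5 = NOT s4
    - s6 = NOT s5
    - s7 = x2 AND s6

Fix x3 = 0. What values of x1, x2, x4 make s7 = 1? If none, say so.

x1=0 x2=1 x4=1

Check with x3 = 0 and x1=0, x2=1, x4=1:
s0 = x3 NAND x4 = 0 NAND 1 = 1
s1 = s0 OR x4 = 1 OR 1 = 1
s2 = s1 OR x1 = 1 OR 0 = 1
s3 = s1 XOR s2 = 1 XOR 1 = 0
s4 = NOT s3 = NOT 0 = 1
s5 = NOT s4 = NOT 1 = 0
s6 = NOT s5 = NOT 0 = 1
s7 = x2 AND s6 = 1 AND 1 = 1
So s7 = 1.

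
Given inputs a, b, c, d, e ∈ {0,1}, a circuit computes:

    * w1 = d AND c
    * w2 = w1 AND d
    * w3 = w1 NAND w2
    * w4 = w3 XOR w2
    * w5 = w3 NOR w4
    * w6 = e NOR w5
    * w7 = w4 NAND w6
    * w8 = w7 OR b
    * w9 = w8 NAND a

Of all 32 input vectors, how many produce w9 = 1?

w9 = w8 NAND a must be 1, so at least one of w8, a is 0.
Enumerating the 32 input combinations, 20 give w9 = 1 and 12 give w9 = 0.

20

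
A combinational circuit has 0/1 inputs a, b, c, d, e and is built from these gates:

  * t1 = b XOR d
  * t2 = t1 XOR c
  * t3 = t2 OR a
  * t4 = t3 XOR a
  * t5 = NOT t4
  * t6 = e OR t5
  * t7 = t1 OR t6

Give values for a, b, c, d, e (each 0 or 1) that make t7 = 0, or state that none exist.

a=0, b=0, c=1, d=0, e=0

t7 = t1 OR t6 must be 0, so both t1 = 0 and t6 = 0.
t1 = b XOR d must be 0, so b and d are equal.
Check with a=0, b=0, c=1, d=0, e=0:
t1 = b XOR d = 0 XOR 0 = 0
t2 = t1 XOR c = 0 XOR 1 = 1
t3 = t2 OR a = 1 OR 0 = 1
t4 = t3 XOR a = 1 XOR 0 = 1
t5 = NOT t4 = NOT 1 = 0
t6 = e OR t5 = 0 OR 0 = 0
t7 = t1 OR t6 = 0 OR 0 = 0
So t7 = 0 as required.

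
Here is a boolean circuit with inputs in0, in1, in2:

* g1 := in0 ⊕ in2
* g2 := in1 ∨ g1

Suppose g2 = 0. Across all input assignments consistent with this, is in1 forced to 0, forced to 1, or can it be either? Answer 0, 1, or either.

0

g2 = in1 ∨ g1 must be 0, so both in1 = 0 and g1 = 0.
g1 = in0 ⊕ in2 must be 0, so in0 and in2 are equal.
Every assignment with g2 = 0 has in1 = 0; there are 2 such assignment(s).
  in0=0, in1=0, in2=0
  in0=1, in1=0, in2=1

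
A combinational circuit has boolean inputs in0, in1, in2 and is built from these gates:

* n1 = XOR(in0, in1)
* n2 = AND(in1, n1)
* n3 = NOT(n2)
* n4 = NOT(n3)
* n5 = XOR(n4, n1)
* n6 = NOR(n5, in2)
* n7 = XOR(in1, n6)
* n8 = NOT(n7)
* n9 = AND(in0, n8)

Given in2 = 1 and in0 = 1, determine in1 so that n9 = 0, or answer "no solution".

in1=1

n9 = AND(in0, n8) must be 0, so at least one of in0, n8 is 0.
Check with in2 = 1 and in0 = 1 and in1=1:
n1 = XOR(in0, in1) = XOR(1, 1) = 0
n2 = AND(in1, n1) = AND(1, 0) = 0
n3 = NOT(n2) = NOT 0 = 1
n4 = NOT(n3) = NOT 1 = 0
n5 = XOR(n4, n1) = XOR(0, 0) = 0
n6 = NOR(n5, in2) = NOR(0, 1) = 0
n7 = XOR(in1, n6) = XOR(1, 0) = 1
n8 = NOT(n7) = NOT 1 = 0
n9 = AND(in0, n8) = AND(1, 0) = 0
So n9 = 0.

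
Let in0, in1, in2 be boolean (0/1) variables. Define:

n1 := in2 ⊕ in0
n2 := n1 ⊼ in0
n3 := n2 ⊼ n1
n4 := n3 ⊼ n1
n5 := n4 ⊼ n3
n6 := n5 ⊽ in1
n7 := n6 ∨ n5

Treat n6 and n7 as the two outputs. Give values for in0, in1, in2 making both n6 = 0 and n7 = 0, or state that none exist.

Check with in0=0 in1=1 in2=0:
n1 = in2 ⊕ in0 = 0 ⊕ 0 = 0
n2 = n1 ⊼ in0 = 0 ⊼ 0 = 1
n3 = n2 ⊼ n1 = 1 ⊼ 0 = 1
n4 = n3 ⊼ n1 = 1 ⊼ 0 = 1
n5 = n4 ⊼ n3 = 1 ⊼ 1 = 0
n6 = n5 ⊽ in1 = 0 ⊽ 1 = 0
n7 = n6 ∨ n5 = 0 ∨ 0 = 0
So n6 = 0 and n7 = 0.

in0=0 in1=1 in2=0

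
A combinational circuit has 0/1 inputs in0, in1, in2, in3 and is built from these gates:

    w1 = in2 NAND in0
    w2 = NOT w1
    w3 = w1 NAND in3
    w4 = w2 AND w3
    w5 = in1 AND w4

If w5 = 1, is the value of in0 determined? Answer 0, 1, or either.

w5 = in1 AND w4 must be 1, so both in1 = 1 and w4 = 1.
w4 = w2 AND w3 must be 1, so both w2 = 1 and w3 = 1.
Every assignment with w5 = 1 has in0 = 1; there are 2 such assignment(s).
  in0=1, in1=1, in2=1, in3=0
  in0=1, in1=1, in2=1, in3=1

1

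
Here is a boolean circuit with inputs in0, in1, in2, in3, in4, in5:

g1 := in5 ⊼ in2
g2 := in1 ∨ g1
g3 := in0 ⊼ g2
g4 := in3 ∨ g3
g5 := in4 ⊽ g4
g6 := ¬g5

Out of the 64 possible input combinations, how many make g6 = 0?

7

g6 = ¬g5 must be 0, so g5 = 1.
Enumerating the 64 input combinations, 7 give g6 = 0 and 57 give g6 = 1.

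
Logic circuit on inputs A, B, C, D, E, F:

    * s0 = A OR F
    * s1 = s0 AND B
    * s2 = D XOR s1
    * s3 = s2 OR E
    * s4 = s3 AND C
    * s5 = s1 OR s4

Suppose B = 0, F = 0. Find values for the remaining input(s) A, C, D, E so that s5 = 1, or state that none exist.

Check with B = 0, F = 0 and A=0, C=1, D=1, E=0:
s0 = A OR F = 0 OR 0 = 0
s1 = s0 AND B = 0 AND 0 = 0
s2 = D XOR s1 = 1 XOR 0 = 1
s3 = s2 OR E = 1 OR 0 = 1
s4 = s3 AND C = 1 AND 1 = 1
s5 = s1 OR s4 = 0 OR 1 = 1
So s5 = 1.

A=0, C=1, D=1, E=0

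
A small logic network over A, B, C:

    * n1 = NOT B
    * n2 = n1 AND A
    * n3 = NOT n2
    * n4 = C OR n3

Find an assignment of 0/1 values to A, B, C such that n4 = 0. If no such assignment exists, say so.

A=1, B=0, C=0

n4 = C OR n3 must be 0, so both C = 0 and n3 = 0.
n3 = NOT n2 must be 0, so n2 = 1.
Check with A=1, B=0, C=0:
n1 = NOT B = NOT 0 = 1
n2 = n1 AND A = 1 AND 1 = 1
n3 = NOT n2 = NOT 1 = 0
n4 = C OR n3 = 0 OR 0 = 0
So n4 = 0 as required.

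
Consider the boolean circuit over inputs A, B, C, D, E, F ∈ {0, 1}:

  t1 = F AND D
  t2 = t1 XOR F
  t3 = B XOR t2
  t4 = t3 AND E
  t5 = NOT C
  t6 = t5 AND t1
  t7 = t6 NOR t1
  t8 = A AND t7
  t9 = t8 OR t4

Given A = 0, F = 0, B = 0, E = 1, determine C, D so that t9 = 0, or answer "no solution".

t9 = t8 OR t4 must be 0, so both t8 = 0 and t4 = 0.
t8 = A AND t7 must be 0, so at least one of A, t7 is 0.
Check with A = 0, F = 0, B = 0, E = 1 and C=1, D=1:
t1 = F AND D = 0 AND 1 = 0
t2 = t1 XOR F = 0 XOR 0 = 0
t3 = B XOR t2 = 0 XOR 0 = 0
t4 = t3 AND E = 0 AND 1 = 0
t5 = NOT C = NOT 1 = 0
t6 = t5 AND t1 = 0 AND 0 = 0
t7 = t6 NOR t1 = 0 NOR 0 = 1
t8 = A AND t7 = 0 AND 1 = 0
t9 = t8 OR t4 = 0 OR 0 = 0
So t9 = 0.

C=1, D=1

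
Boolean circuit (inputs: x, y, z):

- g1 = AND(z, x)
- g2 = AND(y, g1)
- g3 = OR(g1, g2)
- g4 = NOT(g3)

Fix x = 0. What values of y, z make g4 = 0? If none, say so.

With x = 0 fixed, none of the 4 settings of y, z give g4 = 0.
For example, with y=1, z=0:
g1 = AND(z, x) = AND(0, 0) = 0
g2 = AND(y, g1) = AND(1, 0) = 0
g3 = OR(g1, g2) = OR(0, 0) = 0
g4 = NOT(g3) = NOT 0 = 1
giving g4 = 1 ≠ 0.

no solution exists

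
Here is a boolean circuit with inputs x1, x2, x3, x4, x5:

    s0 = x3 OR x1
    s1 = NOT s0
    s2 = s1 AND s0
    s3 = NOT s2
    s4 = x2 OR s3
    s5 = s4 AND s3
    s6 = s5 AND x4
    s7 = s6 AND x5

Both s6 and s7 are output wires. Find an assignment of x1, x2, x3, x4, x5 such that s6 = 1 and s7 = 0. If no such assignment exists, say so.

Check with x1=1 x2=1 x3=0 x4=1 x5=0:
s0 = x3 OR x1 = 0 OR 1 = 1
s1 = NOT s0 = NOT 1 = 0
s2 = s1 AND s0 = 0 AND 1 = 0
s3 = NOT s2 = NOT 0 = 1
s4 = x2 OR s3 = 1 OR 1 = 1
s5 = s4 AND s3 = 1 AND 1 = 1
s6 = s5 AND x4 = 1 AND 1 = 1
s7 = s6 AND x5 = 1 AND 0 = 0
So s6 = 1 and s7 = 0.

x1=1 x2=1 x3=0 x4=1 x5=0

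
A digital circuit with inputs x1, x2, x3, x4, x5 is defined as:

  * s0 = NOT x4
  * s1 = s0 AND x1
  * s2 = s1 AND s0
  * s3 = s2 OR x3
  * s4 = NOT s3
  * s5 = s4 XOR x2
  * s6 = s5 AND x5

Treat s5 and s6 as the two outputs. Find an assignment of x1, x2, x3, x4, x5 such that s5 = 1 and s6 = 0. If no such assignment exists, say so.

Check with x1=0 x2=0 x3=0 x4=0 x5=0:
s0 = NOT x4 = NOT 0 = 1
s1 = s0 AND x1 = 1 AND 0 = 0
s2 = s1 AND s0 = 0 AND 1 = 0
s3 = s2 OR x3 = 0 OR 0 = 0
s4 = NOT s3 = NOT 0 = 1
s5 = s4 XOR x2 = 1 XOR 0 = 1
s6 = s5 AND x5 = 1 AND 0 = 0
So s5 = 1 and s6 = 0.

x1=0 x2=0 x3=0 x4=0 x5=0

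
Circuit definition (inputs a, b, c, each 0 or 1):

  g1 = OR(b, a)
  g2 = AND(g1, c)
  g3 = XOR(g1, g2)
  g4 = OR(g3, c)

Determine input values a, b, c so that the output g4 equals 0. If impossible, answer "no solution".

a=0, b=0, c=0

g4 = OR(g3, c) must be 0, so both g3 = 0 and c = 0.
g3 = XOR(g1, g2) must be 0, so g1 and g2 are equal.
Check with a=0, b=0, c=0:
g1 = OR(b, a) = OR(0, 0) = 0
g2 = AND(g1, c) = AND(0, 0) = 0
g3 = XOR(g1, g2) = XOR(0, 0) = 0
g4 = OR(g3, c) = OR(0, 0) = 0
So g4 = 0 as required.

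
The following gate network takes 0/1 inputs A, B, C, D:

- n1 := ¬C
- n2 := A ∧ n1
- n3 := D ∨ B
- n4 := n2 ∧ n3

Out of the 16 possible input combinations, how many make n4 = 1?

3

n4 = n2 ∧ n3 must be 1, so both n2 = 1 and n3 = 1.
Satisfying assignments:
  A=1, B=0, C=0, D=1
  A=1, B=1, C=0, D=0
  A=1, B=1, C=0, D=1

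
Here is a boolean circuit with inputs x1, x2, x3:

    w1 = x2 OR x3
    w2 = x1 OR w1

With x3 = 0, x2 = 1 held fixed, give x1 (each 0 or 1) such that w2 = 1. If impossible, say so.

x1=0

w2 = x1 OR w1 must be 1, so at least one of x1, w1 is 1.
Check with x3 = 0, x2 = 1 and x1=0:
w1 = x2 OR x3 = 1 OR 0 = 1
w2 = x1 OR w1 = 0 OR 1 = 1
So w2 = 1.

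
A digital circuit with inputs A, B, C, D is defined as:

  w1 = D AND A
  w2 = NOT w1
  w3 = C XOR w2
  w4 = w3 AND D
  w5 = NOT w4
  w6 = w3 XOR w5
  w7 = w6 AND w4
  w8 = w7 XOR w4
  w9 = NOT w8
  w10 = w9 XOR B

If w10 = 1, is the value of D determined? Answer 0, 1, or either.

Both values of D occur among assignments with w10 = 1:
  D=0: A=0, B=0, C=0, D=0
  D=1: A=0, B=0, C=0, D=1

either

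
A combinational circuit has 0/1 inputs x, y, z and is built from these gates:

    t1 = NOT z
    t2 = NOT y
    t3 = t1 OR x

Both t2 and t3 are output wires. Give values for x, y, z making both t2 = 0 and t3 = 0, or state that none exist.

x=0 y=1 z=1

Check with x=0 y=1 z=1:
t1 = NOT z = NOT 1 = 0
t2 = NOT y = NOT 1 = 0
t3 = t1 OR x = 0 OR 0 = 0
So t2 = 0 and t3 = 0.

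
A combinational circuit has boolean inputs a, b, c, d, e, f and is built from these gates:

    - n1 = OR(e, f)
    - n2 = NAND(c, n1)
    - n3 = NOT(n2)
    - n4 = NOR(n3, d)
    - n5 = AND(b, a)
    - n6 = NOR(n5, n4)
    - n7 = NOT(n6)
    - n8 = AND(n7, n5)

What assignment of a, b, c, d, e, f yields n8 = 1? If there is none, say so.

a=1 b=1 c=0 d=0 e=1 f=1

Check with a=1 b=1 c=0 d=0 e=1 f=1:
n1 = OR(e, f) = OR(1, 1) = 1
n2 = NAND(c, n1) = NAND(0, 1) = 1
n3 = NOT(n2) = NOT 1 = 0
n4 = NOR(n3, d) = NOR(0, 0) = 1
n5 = AND(b, a) = AND(1, 1) = 1
n6 = NOR(n5, n4) = NOR(1, 1) = 0
n7 = NOT(n6) = NOT 0 = 1
n8 = AND(n7, n5) = AND(1, 1) = 1
So n8 = 1 as required.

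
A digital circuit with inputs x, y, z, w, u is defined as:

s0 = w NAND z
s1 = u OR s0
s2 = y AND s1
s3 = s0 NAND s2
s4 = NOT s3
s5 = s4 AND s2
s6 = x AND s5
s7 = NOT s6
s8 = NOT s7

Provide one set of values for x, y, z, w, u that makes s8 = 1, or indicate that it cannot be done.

x=1 y=1 z=0 w=0 u=1

s8 = NOT s7 must be 1, so s7 = 0.
s7 = NOT s6 must be 0, so s6 = 1.
Check with x=1 y=1 z=0 w=0 u=1:
s0 = w NAND z = 0 NAND 0 = 1
s1 = u OR s0 = 1 OR 1 = 1
s2 = y AND s1 = 1 AND 1 = 1
s3 = s0 NAND s2 = 1 NAND 1 = 0
s4 = NOT s3 = NOT 0 = 1
s5 = s4 AND s2 = 1 AND 1 = 1
s6 = x AND s5 = 1 AND 1 = 1
s7 = NOT s6 = NOT 1 = 0
s8 = NOT s7 = NOT 0 = 1
So s8 = 1 as required.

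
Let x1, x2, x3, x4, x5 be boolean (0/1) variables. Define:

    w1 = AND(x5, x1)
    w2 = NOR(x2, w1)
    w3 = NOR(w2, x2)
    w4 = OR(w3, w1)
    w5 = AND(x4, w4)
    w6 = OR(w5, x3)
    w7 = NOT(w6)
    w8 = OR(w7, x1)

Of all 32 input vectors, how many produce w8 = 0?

8

w8 = OR(w7, x1) must be 0, so both w7 = 0 and x1 = 0.
w7 = NOT(w6) must be 0, so w6 = 1.
w6 = OR(w5, x3) must be 1, so at least one of w5, x3 is 1.
Enumerating the 32 input combinations, 8 give w8 = 0 and 24 give w8 = 1.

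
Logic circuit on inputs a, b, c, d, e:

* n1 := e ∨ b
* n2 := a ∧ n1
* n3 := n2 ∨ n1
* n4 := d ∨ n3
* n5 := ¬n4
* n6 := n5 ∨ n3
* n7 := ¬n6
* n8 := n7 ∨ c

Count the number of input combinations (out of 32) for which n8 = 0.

14

n8 = n7 ∨ c must be 0, so both n7 = 0 and c = 0.
n7 = ¬n6 must be 0, so n6 = 1.
n6 = n5 ∨ n3 must be 1, so at least one of n5, n3 is 1.
Enumerating the 32 input combinations, 14 give n8 = 0 and 18 give n8 = 1.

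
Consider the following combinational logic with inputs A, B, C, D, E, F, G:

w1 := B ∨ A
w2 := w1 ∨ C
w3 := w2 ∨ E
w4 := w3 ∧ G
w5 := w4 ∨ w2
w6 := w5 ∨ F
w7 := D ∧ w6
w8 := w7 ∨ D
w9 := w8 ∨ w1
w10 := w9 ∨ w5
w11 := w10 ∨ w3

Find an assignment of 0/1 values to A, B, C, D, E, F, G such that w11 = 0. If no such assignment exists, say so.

A=0, B=0, C=0, D=0, E=0, F=1, G=0

w11 = w10 ∨ w3 must be 0, so both w10 = 0 and w3 = 0.
w10 = w9 ∨ w5 must be 0, so both w9 = 0 and w5 = 0.
w3 = w2 ∨ E must be 0, so both w2 = 0 and E = 0.
Check with A=0, B=0, C=0, D=0, E=0, F=1, G=0:
w1 = B ∨ A = 0 ∨ 0 = 0
w2 = w1 ∨ C = 0 ∨ 0 = 0
w3 = w2 ∨ E = 0 ∨ 0 = 0
w4 = w3 ∧ G = 0 ∧ 0 = 0
w5 = w4 ∨ w2 = 0 ∨ 0 = 0
w6 = w5 ∨ F = 0 ∨ 1 = 1
w7 = D ∧ w6 = 0 ∧ 1 = 0
w8 = w7 ∨ D = 0 ∨ 0 = 0
w9 = w8 ∨ w1 = 0 ∨ 0 = 0
w10 = w9 ∨ w5 = 0 ∨ 0 = 0
w11 = w10 ∨ w3 = 0 ∨ 0 = 0
So w11 = 0 as required.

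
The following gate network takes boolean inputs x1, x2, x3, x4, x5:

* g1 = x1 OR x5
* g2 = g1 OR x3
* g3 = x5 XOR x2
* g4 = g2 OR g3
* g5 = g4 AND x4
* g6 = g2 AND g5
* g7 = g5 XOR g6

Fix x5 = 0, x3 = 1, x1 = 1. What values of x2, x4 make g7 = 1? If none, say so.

With x5 = 0, x3 = 1, x1 = 1 fixed, none of the 4 settings of x2, x4 give g7 = 1.
For example, with x2=1, x4=0:
g1 = x1 OR x5 = 1 OR 0 = 1
g2 = g1 OR x3 = 1 OR 1 = 1
g3 = x5 XOR x2 = 0 XOR 1 = 1
g4 = g2 OR g3 = 1 OR 1 = 1
g5 = g4 AND x4 = 1 AND 0 = 0
g6 = g2 AND g5 = 1 AND 0 = 0
g7 = g5 XOR g6 = 0 XOR 0 = 0
giving g7 = 0 ≠ 1.

no solution exists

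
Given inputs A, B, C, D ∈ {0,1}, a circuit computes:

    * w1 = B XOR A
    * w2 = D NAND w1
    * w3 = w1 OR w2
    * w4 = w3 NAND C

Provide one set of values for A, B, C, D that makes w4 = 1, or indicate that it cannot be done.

Check with A=0, B=1, C=0, D=0:
w1 = B XOR A = 1 XOR 0 = 1
w2 = D NAND w1 = 0 NAND 1 = 1
w3 = w1 OR w2 = 1 OR 1 = 1
w4 = w3 NAND C = 1 NAND 0 = 1
So w4 = 1 as required.

A=0, B=1, C=0, D=0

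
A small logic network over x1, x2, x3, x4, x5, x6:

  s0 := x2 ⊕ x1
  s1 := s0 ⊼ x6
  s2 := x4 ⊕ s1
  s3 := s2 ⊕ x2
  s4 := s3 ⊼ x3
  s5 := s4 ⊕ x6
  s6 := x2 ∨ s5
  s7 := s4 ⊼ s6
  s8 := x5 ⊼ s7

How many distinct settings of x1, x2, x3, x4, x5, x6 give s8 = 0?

s8 = x5 ⊼ s7 must be 0, so both x5 = 1 and s7 = 1.
Enumerating the 64 input combinations, 14 give s8 = 0 and 50 give s8 = 1.

14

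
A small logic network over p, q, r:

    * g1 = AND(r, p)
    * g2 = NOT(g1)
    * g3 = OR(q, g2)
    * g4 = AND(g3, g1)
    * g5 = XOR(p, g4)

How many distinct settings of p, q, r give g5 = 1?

g5 = XOR(p, g4) must be 1, so p and g4 differ.
Enumerating the 8 input combinations, 3 give g5 = 1 and 5 give g5 = 0.

3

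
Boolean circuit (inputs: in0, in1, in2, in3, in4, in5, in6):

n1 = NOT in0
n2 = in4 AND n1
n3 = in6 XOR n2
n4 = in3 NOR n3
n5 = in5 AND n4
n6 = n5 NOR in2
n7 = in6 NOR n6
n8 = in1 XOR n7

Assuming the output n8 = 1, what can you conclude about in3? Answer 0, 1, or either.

Both values of in3 occur among assignments with n8 = 1:
  in3=0: in0=0, in1=0, in2=0, in3=0, in4=0, in5=1, in6=0
  in3=1: in0=0, in1=0, in2=1, in3=1, in4=0, in5=0, in6=0

either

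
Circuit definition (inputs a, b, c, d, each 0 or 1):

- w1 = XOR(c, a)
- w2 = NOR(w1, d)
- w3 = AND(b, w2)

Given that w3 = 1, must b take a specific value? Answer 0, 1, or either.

w3 = AND(b, w2) must be 1, so both b = 1 and w2 = 1.
w2 = NOR(w1, d) must be 1, so both w1 = 0 and d = 0.
w1 = XOR(c, a) must be 0, so c and a are equal.
Every assignment with w3 = 1 has b = 1; there are 2 such assignment(s).
  a=0, b=1, c=0, d=0
  a=1, b=1, c=1, d=0

1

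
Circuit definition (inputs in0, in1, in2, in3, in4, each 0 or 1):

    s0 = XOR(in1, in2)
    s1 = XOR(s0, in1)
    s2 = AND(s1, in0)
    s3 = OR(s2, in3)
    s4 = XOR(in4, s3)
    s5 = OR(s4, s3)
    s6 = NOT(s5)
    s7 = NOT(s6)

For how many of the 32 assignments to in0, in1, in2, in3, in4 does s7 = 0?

6

s7 = NOT(s6) must be 0, so s6 = 1.
s6 = NOT(s5) must be 1, so s5 = 0.
Enumerating the 32 input combinations, 6 give s7 = 0 and 26 give s7 = 1.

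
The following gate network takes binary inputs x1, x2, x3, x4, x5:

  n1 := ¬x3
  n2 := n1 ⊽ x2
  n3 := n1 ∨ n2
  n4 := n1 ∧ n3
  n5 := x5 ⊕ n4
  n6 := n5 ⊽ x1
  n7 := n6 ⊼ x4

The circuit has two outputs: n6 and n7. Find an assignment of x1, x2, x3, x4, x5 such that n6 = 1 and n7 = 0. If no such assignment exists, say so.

Check with x1=0 x2=0 x3=1 x4=1 x5=0:
n1 = ¬x3 = ¬1 = 0
n2 = n1 ⊽ x2 = 0 ⊽ 0 = 1
n3 = n1 ∨ n2 = 0 ∨ 1 = 1
n4 = n1 ∧ n3 = 0 ∧ 1 = 0
n5 = x5 ⊕ n4 = 0 ⊕ 0 = 0
n6 = n5 ⊽ x1 = 0 ⊽ 0 = 1
n7 = n6 ⊼ x4 = 1 ⊼ 1 = 0
So n6 = 1 and n7 = 0.

x1=0 x2=0 x3=1 x4=1 x5=0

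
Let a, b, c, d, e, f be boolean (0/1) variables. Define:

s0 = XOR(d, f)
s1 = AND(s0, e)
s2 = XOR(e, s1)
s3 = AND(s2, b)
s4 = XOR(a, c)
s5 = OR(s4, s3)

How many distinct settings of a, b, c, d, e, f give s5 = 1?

36

s5 = OR(s4, s3) must be 1, so at least one of s4, s3 is 1.
Enumerating the 64 input combinations, 36 give s5 = 1 and 28 give s5 = 0.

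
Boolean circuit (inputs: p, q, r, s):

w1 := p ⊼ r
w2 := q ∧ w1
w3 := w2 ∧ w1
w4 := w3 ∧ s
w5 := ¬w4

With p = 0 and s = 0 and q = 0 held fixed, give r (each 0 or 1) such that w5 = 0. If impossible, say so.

With p = 0 and s = 0 and q = 0 fixed, none of the 2 settings of r give w5 = 0.
For example, with r=1:
w1 = p ⊼ r = 0 ⊼ 1 = 1
w2 = q ∧ w1 = 0 ∧ 1 = 0
w3 = w2 ∧ w1 = 0 ∧ 1 = 0
w4 = w3 ∧ s = 0 ∧ 0 = 0
w5 = ¬w4 = ¬0 = 1
giving w5 = 1 ≠ 0.

no solution exists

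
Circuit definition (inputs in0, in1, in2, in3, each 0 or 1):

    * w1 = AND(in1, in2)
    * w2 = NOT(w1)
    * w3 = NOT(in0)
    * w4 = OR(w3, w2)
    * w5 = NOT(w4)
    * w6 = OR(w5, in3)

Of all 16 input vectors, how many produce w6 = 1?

9

w6 = OR(w5, in3) must be 1, so at least one of w5, in3 is 1.
Enumerating the 16 input combinations, 9 give w6 = 1 and 7 give w6 = 0.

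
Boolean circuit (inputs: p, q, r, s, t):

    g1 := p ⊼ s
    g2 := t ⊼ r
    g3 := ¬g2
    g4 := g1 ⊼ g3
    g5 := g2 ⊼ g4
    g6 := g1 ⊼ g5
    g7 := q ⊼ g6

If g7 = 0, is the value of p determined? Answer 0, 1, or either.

either

Both values of p occur among assignments with g7 = 0:
  p=0: p=0, q=1, r=0, s=0, t=0
  p=1: p=1, q=1, r=0, s=0, t=0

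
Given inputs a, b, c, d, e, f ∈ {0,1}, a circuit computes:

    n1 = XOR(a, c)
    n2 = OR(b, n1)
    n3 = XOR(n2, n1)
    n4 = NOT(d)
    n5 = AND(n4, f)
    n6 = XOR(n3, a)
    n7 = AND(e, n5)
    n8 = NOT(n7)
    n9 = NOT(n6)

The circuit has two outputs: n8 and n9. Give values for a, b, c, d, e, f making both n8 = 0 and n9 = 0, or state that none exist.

Check with a=1, b=0, c=1, d=0, e=1, f=1:
n1 = XOR(a, c) = XOR(1, 1) = 0
n2 = OR(b, n1) = OR(0, 0) = 0
n3 = XOR(n2, n1) = XOR(0, 0) = 0
n4 = NOT(d) = NOT 0 = 1
n5 = AND(n4, f) = AND(1, 1) = 1
n6 = XOR(n3, a) = XOR(0, 1) = 1
n7 = AND(e, n5) = AND(1, 1) = 1
n8 = NOT(n7) = NOT 1 = 0
n9 = NOT(n6) = NOT 1 = 0
So n8 = 0 and n9 = 0.

a=1, b=0, c=1, d=0, e=1, f=1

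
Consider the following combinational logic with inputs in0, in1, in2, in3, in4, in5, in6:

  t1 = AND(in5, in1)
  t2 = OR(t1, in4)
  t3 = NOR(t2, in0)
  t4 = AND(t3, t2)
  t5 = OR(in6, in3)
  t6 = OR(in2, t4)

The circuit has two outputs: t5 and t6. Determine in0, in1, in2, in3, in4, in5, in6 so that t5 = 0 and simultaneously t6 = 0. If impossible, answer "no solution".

in0=1, in1=1, in2=0, in3=0, in4=0, in5=1, in6=0

Check with in0=1, in1=1, in2=0, in3=0, in4=0, in5=1, in6=0:
t1 = AND(in5, in1) = AND(1, 1) = 1
t2 = OR(t1, in4) = OR(1, 0) = 1
t3 = NOR(t2, in0) = NOR(1, 1) = 0
t4 = AND(t3, t2) = AND(0, 1) = 0
t5 = OR(in6, in3) = OR(0, 0) = 0
t6 = OR(in2, t4) = OR(0, 0) = 0
So t5 = 0 and t6 = 0.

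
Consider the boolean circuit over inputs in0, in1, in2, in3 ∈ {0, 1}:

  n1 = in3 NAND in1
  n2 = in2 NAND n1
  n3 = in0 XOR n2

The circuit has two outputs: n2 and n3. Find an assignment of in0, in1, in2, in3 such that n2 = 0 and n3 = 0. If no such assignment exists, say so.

in0=0, in1=1, in2=1, in3=0

Check with in0=0, in1=1, in2=1, in3=0:
n1 = in3 NAND in1 = 0 NAND 1 = 1
n2 = in2 NAND n1 = 1 NAND 1 = 0
n3 = in0 XOR n2 = 0 XOR 0 = 0
So n2 = 0 and n3 = 0.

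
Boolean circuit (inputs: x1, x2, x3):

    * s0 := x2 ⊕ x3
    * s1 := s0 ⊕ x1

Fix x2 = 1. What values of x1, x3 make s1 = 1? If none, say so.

x1=0, x3=0

s1 = s0 ⊕ x1 must be 1, so s0 and x1 differ.
Check with x2 = 1 and x1=0, x3=0:
s0 = x2 ⊕ x3 = 1 ⊕ 0 = 1
s1 = s0 ⊕ x1 = 1 ⊕ 0 = 1
So s1 = 1.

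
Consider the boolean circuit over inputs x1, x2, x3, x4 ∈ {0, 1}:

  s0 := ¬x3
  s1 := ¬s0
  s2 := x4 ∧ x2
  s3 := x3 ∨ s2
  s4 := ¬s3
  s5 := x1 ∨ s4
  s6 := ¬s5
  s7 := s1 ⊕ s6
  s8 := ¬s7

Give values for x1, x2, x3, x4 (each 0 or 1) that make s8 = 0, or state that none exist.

x1=0 x2=1 x3=0 x4=1

s8 = ¬s7 must be 0, so s7 = 1.
s7 = s1 ⊕ s6 must be 1, so s1 and s6 differ.
Check with x1=0 x2=1 x3=0 x4=1:
s0 = ¬x3 = ¬0 = 1
s1 = ¬s0 = ¬1 = 0
s2 = x4 ∧ x2 = 1 ∧ 1 = 1
s3 = x3 ∨ s2 = 0 ∨ 1 = 1
s4 = ¬s3 = ¬1 = 0
s5 = x1 ∨ s4 = 0 ∨ 0 = 0
s6 = ¬s5 = ¬0 = 1
s7 = s1 ⊕ s6 = 0 ⊕ 1 = 1
s8 = ¬s7 = ¬1 = 0
So s8 = 0 as required.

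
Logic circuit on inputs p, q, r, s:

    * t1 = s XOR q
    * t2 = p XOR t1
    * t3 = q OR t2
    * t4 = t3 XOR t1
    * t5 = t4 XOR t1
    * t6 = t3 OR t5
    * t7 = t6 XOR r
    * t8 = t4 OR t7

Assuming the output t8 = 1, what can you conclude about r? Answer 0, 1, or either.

Both values of r occur among assignments with t8 = 1:
  r=0: p=0, q=0, r=0, s=1
  r=1: p=0, q=0, r=1, s=0

either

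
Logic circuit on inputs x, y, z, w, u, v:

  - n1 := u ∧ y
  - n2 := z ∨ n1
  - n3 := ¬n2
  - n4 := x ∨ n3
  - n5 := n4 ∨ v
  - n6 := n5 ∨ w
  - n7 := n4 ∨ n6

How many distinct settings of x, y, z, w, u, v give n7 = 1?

59

n7 = n4 ∨ n6 must be 1, so at least one of n4, n6 is 1.
Enumerating the 64 input combinations, 59 give n7 = 1 and 5 give n7 = 0.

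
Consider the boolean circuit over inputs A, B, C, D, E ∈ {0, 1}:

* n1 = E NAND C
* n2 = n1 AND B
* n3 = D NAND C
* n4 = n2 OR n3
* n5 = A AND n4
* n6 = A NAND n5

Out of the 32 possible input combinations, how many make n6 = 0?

n6 = A NAND n5 must be 0, so both A = 1 and n5 = 1.
Enumerating the 32 input combinations, 13 give n6 = 0 and 19 give n6 = 1.

13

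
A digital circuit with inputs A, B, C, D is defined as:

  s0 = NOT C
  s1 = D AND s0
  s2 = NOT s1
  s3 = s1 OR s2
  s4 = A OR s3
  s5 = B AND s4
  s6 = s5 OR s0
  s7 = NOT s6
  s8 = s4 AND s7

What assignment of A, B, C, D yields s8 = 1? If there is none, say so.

Check with A=0, B=0, C=1, D=1:
s0 = NOT C = NOT 1 = 0
s1 = D AND s0 = 1 AND 0 = 0
s2 = NOT s1 = NOT 0 = 1
s3 = s1 OR s2 = 0 OR 1 = 1
s4 = A OR s3 = 0 OR 1 = 1
s5 = B AND s4 = 0 AND 1 = 0
s6 = s5 OR s0 = 0 OR 0 = 0
s7 = NOT s6 = NOT 0 = 1
s8 = s4 AND s7 = 1 AND 1 = 1
So s8 = 1 as required.

A=0, B=0, C=1, D=1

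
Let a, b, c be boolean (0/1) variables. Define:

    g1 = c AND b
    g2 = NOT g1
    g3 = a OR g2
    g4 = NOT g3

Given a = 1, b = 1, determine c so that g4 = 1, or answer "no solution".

With a = 1, b = 1 fixed, none of the 2 settings of c give g4 = 1.
For example, with c=0:
g1 = c AND b = 0 AND 1 = 0
g2 = NOT g1 = NOT 0 = 1
g3 = a OR g2 = 1 OR 1 = 1
g4 = NOT g3 = NOT 1 = 0
giving g4 = 0 ≠ 1.

no solution exists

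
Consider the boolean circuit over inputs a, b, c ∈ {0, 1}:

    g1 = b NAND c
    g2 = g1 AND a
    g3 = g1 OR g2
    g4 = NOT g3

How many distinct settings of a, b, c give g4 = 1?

2

g4 = NOT g3 must be 1, so g3 = 0.
g3 = g1 OR g2 must be 0, so both g1 = 0 and g2 = 0.
g1 = b NAND c must be 0, so both b = 1 and c = 1.
Satisfying assignments:
  a=0, b=1, c=1
  a=1, b=1, c=1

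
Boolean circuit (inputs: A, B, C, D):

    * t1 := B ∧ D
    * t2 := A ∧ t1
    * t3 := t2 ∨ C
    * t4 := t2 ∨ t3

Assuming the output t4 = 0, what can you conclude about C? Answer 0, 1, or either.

t4 = t2 ∨ t3 must be 0, so both t2 = 0 and t3 = 0.
t2 = A ∧ t1 must be 0, so at least one of A, t1 is 0.
t3 = t2 ∨ C must be 0, so both t2 = 0 and C = 0.
Every assignment with t4 = 0 has C = 0; there are 7 such assignment(s).

0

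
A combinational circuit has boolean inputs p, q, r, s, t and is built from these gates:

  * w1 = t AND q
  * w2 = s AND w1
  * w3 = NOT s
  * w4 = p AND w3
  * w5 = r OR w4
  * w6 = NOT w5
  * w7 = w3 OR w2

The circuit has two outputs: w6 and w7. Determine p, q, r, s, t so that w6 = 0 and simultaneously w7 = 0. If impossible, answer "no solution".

Check with p=0, q=0, r=1, s=1, t=0:
w1 = t AND q = 0 AND 0 = 0
w2 = s AND w1 = 1 AND 0 = 0
w3 = NOT s = NOT 1 = 0
w4 = p AND w3 = 0 AND 0 = 0
w5 = r OR w4 = 1 OR 0 = 1
w6 = NOT w5 = NOT 1 = 0
w7 = w3 OR w2 = 0 OR 0 = 0
So w6 = 0 and w7 = 0.

p=0, q=0, r=1, s=1, t=0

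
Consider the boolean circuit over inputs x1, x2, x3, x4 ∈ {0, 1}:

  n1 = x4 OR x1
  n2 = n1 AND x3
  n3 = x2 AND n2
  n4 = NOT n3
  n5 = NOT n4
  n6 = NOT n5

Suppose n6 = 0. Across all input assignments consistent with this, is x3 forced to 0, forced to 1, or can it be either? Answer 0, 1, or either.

n6 = NOT n5 must be 0, so n5 = 1.
Every assignment with n6 = 0 has x3 = 1; there are 3 such assignment(s).
  x1=0, x2=1, x3=1, x4=1
  x1=1, x2=1, x3=1, x4=0
  x1=1, x2=1, x3=1, x4=1

1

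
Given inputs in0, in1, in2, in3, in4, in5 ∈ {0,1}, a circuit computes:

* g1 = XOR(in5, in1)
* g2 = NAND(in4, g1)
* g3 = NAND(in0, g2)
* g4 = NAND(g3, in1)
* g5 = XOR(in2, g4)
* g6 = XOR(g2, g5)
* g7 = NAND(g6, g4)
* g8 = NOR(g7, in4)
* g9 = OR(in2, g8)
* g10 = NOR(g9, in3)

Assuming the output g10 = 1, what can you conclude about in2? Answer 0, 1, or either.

g10 = NOR(g9, in3) must be 1, so both g9 = 0 and in3 = 0.
g9 = OR(in2, g8) must be 0, so both in2 = 0 and g8 = 0.
g8 = NOR(g7, in4) must be 0, so at least one of g7, in4 is 1.
Every assignment with g10 = 1 has in2 = 0; there are 16 such assignment(s).

0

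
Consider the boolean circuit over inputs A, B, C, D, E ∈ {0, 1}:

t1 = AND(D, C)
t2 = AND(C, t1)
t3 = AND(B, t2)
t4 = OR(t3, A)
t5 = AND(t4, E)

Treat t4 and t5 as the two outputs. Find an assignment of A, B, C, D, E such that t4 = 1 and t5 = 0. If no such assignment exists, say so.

Check with A=0, B=1, C=1, D=1, E=0:
t1 = AND(D, C) = AND(1, 1) = 1
t2 = AND(C, t1) = AND(1, 1) = 1
t3 = AND(B, t2) = AND(1, 1) = 1
t4 = OR(t3, A) = OR(1, 0) = 1
t5 = AND(t4, E) = AND(1, 0) = 0
So t4 = 1 and t5 = 0.

A=0, B=1, C=1, D=1, E=0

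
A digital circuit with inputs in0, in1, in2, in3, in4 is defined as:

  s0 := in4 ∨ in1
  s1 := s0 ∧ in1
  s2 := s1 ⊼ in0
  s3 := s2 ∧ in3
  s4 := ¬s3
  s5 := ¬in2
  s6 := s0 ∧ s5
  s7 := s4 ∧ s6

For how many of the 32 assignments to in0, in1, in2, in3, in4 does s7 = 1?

s7 = s4 ∧ s6 must be 1, so both s4 = 1 and s6 = 1.
s4 = ¬s3 must be 1, so s3 = 0.
Enumerating the 32 input combinations, 8 give s7 = 1 and 24 give s7 = 0.

8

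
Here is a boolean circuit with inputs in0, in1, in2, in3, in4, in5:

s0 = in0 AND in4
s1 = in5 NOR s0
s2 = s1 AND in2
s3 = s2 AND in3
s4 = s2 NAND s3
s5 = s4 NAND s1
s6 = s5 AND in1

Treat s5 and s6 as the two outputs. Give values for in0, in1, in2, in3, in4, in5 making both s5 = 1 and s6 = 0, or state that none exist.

Check with in0=0, in1=0, in2=1, in3=1, in4=0, in5=1:
s0 = in0 AND in4 = 0 AND 0 = 0
s1 = in5 NOR s0 = 1 NOR 0 = 0
s2 = s1 AND in2 = 0 AND 1 = 0
s3 = s2 AND in3 = 0 AND 1 = 0
s4 = s2 NAND s3 = 0 NAND 0 = 1
s5 = s4 NAND s1 = 1 NAND 0 = 1
s6 = s5 AND in1 = 1 AND 0 = 0
So s5 = 1 and s6 = 0.

in0=0, in1=0, in2=1, in3=1, in4=0, in5=1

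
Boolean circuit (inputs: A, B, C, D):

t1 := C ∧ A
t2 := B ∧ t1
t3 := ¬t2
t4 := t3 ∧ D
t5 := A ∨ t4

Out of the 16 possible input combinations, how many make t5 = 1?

12

t5 = A ∨ t4 must be 1, so at least one of A, t4 is 1.
Enumerating the 16 input combinations, 12 give t5 = 1 and 4 give t5 = 0.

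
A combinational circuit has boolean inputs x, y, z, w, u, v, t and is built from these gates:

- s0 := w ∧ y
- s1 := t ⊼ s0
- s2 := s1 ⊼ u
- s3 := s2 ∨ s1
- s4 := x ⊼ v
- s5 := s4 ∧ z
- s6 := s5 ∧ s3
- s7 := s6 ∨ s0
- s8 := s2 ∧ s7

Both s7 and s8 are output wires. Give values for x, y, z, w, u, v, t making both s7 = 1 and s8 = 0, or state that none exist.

x=1, y=1, z=0, w=1, u=1, v=1, t=0

Check with x=1, y=1, z=0, w=1, u=1, v=1, t=0:
s0 = w ∧ y = 1 ∧ 1 = 1
s1 = t ⊼ s0 = 0 ⊼ 1 = 1
s2 = s1 ⊼ u = 1 ⊼ 1 = 0
s3 = s2 ∨ s1 = 0 ∨ 1 = 1
s4 = x ⊼ v = 1 ⊼ 1 = 0
s5 = s4 ∧ z = 0 ∧ 0 = 0
s6 = s5 ∧ s3 = 0 ∧ 1 = 0
s7 = s6 ∨ s0 = 0 ∨ 1 = 1
s8 = s2 ∧ s7 = 0 ∧ 1 = 0
So s7 = 1 and s8 = 0.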